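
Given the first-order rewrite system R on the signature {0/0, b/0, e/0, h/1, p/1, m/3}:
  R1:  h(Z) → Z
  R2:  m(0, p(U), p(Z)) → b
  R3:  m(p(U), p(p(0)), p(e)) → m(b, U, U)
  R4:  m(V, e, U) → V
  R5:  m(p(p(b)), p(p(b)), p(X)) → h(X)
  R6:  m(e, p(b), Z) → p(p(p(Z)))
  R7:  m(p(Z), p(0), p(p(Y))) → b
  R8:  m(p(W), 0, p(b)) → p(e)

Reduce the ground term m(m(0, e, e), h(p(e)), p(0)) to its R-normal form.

b

1. m(m(0, e, e), h(p(e)), p(0))  →  m(0, h(p(e)), p(0))   [R4 at 1]
2. m(0, h(p(e)), p(0))  →  m(0, p(e), p(0))   [R1 at 2]
3. m(0, p(e), p(0))  →  b   [R2 at ε]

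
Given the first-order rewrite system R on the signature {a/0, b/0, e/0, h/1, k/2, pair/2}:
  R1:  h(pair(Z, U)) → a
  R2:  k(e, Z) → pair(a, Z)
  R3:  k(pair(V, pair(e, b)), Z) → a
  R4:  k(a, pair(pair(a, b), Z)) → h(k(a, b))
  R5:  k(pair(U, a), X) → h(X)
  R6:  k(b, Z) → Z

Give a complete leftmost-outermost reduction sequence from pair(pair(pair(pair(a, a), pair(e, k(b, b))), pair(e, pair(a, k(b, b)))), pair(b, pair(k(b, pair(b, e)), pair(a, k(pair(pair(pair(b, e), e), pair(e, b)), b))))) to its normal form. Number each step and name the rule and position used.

1. pair(pair(pair(pair(a, a), pair(e, k(b, b))), pair(e, pair(a, k(b, b)))), pair(b, pair(k(b, pair(b, e)), pair(a, k(pair(pair(pair(b, e), e), pair(e, b)), b)))))  →  pair(pair(pair(pair(a, a), pair(e, b)), pair(e, pair(a, k(b, b)))), pair(b, pair(k(b, pair(b, e)), pair(a, k(pair(pair(pair(b, e), e), pair(e, b)), b)))))   [R6 at 1.1.2.2]
2. pair(pair(pair(pair(a, a), pair(e, b)), pair(e, pair(a, k(b, b)))), pair(b, pair(k(b, pair(b, e)), pair(a, k(pair(pair(pair(b, e), e), pair(e, b)), b)))))  →  pair(pair(pair(pair(a, a), pair(e, b)), pair(e, pair(a, b))), pair(b, pair(k(b, pair(b, e)), pair(a, k(pair(pair(pair(b, e), e), pair(e, b)), b)))))   [R6 at 1.2.2.2]
3. pair(pair(pair(pair(a, a), pair(e, b)), pair(e, pair(a, b))), pair(b, pair(k(b, pair(b, e)), pair(a, k(pair(pair(pair(b, e), e), pair(e, b)), b)))))  →  pair(pair(pair(pair(a, a), pair(e, b)), pair(e, pair(a, b))), pair(b, pair(pair(b, e), pair(a, k(pair(pair(pair(b, e), e), pair(e, b)), b)))))   [R6 at 2.2.1]
4. pair(pair(pair(pair(a, a), pair(e, b)), pair(e, pair(a, b))), pair(b, pair(pair(b, e), pair(a, k(pair(pair(pair(b, e), e), pair(e, b)), b)))))  →  pair(pair(pair(pair(a, a), pair(e, b)), pair(e, pair(a, b))), pair(b, pair(pair(b, e), pair(a, a))))   [R3 at 2.2.2.2]

pair(pair(pair(pair(a, a), pair(e, b)), pair(e, pair(a, b))), pair(b, pair(pair(b, e), pair(a, a))))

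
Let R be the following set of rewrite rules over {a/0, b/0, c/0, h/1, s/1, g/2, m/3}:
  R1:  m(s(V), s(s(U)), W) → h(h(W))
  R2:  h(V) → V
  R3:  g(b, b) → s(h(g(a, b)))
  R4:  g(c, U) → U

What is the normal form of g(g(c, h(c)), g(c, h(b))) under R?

b

1. g(g(c, h(c)), g(c, h(b)))  →  g(h(c), g(c, h(b)))   [R4 at 1]
2. g(h(c), g(c, h(b)))  →  g(c, g(c, h(b)))   [R2 at 1]
3. g(c, g(c, h(b)))  →  g(c, h(b))   [R4 at ε]
4. g(c, h(b))  →  h(b)   [R4 at ε]
5. h(b)  →  b   [R2 at ε]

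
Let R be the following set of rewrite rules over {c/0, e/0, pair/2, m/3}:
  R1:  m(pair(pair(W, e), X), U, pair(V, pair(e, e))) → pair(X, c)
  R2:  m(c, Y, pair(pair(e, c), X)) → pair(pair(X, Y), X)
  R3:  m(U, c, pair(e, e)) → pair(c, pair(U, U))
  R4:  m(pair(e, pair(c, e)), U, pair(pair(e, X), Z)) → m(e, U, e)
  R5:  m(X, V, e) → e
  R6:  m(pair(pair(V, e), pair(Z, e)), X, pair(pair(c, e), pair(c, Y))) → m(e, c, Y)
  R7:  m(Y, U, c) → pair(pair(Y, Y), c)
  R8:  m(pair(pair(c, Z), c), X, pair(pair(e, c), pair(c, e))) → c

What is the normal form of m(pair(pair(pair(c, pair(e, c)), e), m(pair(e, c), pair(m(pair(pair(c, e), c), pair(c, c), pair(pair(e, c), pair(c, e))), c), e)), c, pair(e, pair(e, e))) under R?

1. m(pair(pair(pair(c, pair(e, c)), e), m(pair(e, c), pair(m(pair(pair(c, e), c), pair(c, c), pair(pair(e, c), pair(c, e))), c), e)), c, pair(e, pair(e, e)))  →  pair(m(pair(e, c), pair(m(pair(pair(c, e), c), pair(c, c), pair(pair(e, c), pair(c, e))), c), e), c)   [R1 at ε]
2. pair(m(pair(e, c), pair(m(pair(pair(c, e), c), pair(c, c), pair(pair(e, c), pair(c, e))), c), e), c)  →  pair(e, c)   [R5 at 1]

pair(e, c)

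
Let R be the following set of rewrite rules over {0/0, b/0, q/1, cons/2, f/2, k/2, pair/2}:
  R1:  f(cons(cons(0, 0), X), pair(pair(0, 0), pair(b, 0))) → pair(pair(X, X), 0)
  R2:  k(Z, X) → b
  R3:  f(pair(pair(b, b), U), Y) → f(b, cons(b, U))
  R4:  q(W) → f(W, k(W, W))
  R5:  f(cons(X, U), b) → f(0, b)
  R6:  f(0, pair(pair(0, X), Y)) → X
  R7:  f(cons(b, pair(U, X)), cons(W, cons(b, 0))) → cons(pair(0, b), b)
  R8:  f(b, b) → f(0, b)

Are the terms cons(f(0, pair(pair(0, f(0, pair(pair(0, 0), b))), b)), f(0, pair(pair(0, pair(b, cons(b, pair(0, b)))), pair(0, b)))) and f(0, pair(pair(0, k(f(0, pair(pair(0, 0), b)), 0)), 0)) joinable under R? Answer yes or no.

no — NF(t₁) = cons(0, pair(b, cons(b, pair(0, b)))), NF(t₂) = b

Reduce t₁ = cons(f(0, pair(pair(0, f(0, pair(pair(0, 0), b))), b)), f(0, pair(pair(0, pair(b, cons(b, pair(0, b)))), pair(0, b)))):
1. cons(f(0, pair(pair(0, f(0, pair(pair(0, 0), b))), b)), f(0, pair(pair(0, pair(b, cons(b, pair(0, b)))), pair(0, b))))  →  cons(f(0, pair(pair(0, 0), b)), f(0, pair(pair(0, pair(b, cons(b, pair(0, b)))), pair(0, b))))   [R6 at 1]
2. cons(f(0, pair(pair(0, 0), b)), f(0, pair(pair(0, pair(b, cons(b, pair(0, b)))), pair(0, b))))  →  cons(0, f(0, pair(pair(0, pair(b, cons(b, pair(0, b)))), pair(0, b))))   [R6 at 1]
3. cons(0, f(0, pair(pair(0, pair(b, cons(b, pair(0, b)))), pair(0, b))))  →  cons(0, pair(b, cons(b, pair(0, b))))   [R6 at 2]

Reduce t₂ = f(0, pair(pair(0, k(f(0, pair(pair(0, 0), b)), 0)), 0)):
1. f(0, pair(pair(0, k(f(0, pair(pair(0, 0), b)), 0)), 0))  →  k(f(0, pair(pair(0, 0), b)), 0)   [R6 at ε]
2. k(f(0, pair(pair(0, 0), b)), 0)  →  b   [R2 at ε]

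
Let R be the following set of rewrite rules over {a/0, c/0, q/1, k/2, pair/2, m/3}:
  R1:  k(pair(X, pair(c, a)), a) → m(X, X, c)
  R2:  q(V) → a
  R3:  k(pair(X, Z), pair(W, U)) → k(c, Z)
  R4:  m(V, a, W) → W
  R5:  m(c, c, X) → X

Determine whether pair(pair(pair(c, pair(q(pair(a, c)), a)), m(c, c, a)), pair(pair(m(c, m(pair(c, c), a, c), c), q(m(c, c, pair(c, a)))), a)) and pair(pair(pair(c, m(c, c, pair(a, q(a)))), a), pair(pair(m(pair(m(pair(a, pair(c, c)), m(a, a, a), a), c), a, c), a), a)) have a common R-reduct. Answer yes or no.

Reduce t₁ = pair(pair(pair(c, pair(q(pair(a, c)), a)), m(c, c, a)), pair(pair(m(c, m(pair(c, c), a, c), c), q(m(c, c, pair(c, a)))), a)):
1. pair(pair(pair(c, pair(q(pair(a, c)), a)), m(c, c, a)), pair(pair(m(c, m(pair(c, c), a, c), c), q(m(c, c, pair(c, a)))), a))  →  pair(pair(pair(c, pair(a, a)), m(c, c, a)), pair(pair(m(c, m(pair(c, c), a, c), c), q(m(c, c, pair(c, a)))), a))   [R2 at 1.1.2.1]
2. pair(pair(pair(c, pair(a, a)), m(c, c, a)), pair(pair(m(c, m(pair(c, c), a, c), c), q(m(c, c, pair(c, a)))), a))  →  pair(pair(pair(c, pair(a, a)), a), pair(pair(m(c, m(pair(c, c), a, c), c), q(m(c, c, pair(c, a)))), a))   [R5 at 1.2]
3. pair(pair(pair(c, pair(a, a)), a), pair(pair(m(c, m(pair(c, c), a, c), c), q(m(c, c, pair(c, a)))), a))  →  pair(pair(pair(c, pair(a, a)), a), pair(pair(m(c, c, c), q(m(c, c, pair(c, a)))), a))   [R4 at 2.1.1.2]
4. pair(pair(pair(c, pair(a, a)), a), pair(pair(m(c, c, c), q(m(c, c, pair(c, a)))), a))  →  pair(pair(pair(c, pair(a, a)), a), pair(pair(c, q(m(c, c, pair(c, a)))), a))   [R5 at 2.1.1]
5. pair(pair(pair(c, pair(a, a)), a), pair(pair(c, q(m(c, c, pair(c, a)))), a))  →  pair(pair(pair(c, pair(a, a)), a), pair(pair(c, a), a))   [R2 at 2.1.2]

Reduce t₂ = pair(pair(pair(c, m(c, c, pair(a, q(a)))), a), pair(pair(m(pair(m(pair(a, pair(c, c)), m(a, a, a), a), c), a, c), a), a)):
1. pair(pair(pair(c, m(c, c, pair(a, q(a)))), a), pair(pair(m(pair(m(pair(a, pair(c, c)), m(a, a, a), a), c), a, c), a), a))  →  pair(pair(pair(c, pair(a, q(a))), a), pair(pair(m(pair(m(pair(a, pair(c, c)), m(a, a, a), a), c), a, c), a), a))   [R5 at 1.1.2]
2. pair(pair(pair(c, pair(a, q(a))), a), pair(pair(m(pair(m(pair(a, pair(c, c)), m(a, a, a), a), c), a, c), a), a))  →  pair(pair(pair(c, pair(a, a)), a), pair(pair(m(pair(m(pair(a, pair(c, c)), m(a, a, a), a), c), a, c), a), a))   [R2 at 1.1.2.2]
3. pair(pair(pair(c, pair(a, a)), a), pair(pair(m(pair(m(pair(a, pair(c, c)), m(a, a, a), a), c), a, c), a), a))  →  pair(pair(pair(c, pair(a, a)), a), pair(pair(c, a), a))   [R4 at 2.1.1]

yes — NF(t₁) = pair(pair(pair(c, pair(a, a)), a), pair(pair(c, a), a)), NF(t₂) = pair(pair(pair(c, pair(a, a)), a), pair(pair(c, a), a))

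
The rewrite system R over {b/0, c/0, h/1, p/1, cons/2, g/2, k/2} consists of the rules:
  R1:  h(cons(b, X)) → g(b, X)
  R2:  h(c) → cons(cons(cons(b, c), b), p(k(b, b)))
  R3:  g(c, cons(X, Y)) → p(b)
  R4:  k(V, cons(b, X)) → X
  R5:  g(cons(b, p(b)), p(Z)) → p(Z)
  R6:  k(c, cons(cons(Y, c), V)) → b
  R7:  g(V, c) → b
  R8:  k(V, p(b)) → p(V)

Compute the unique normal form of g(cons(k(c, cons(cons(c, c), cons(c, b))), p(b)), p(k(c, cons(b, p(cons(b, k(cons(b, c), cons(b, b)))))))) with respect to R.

1. g(cons(k(c, cons(cons(c, c), cons(c, b))), p(b)), p(k(c, cons(b, p(cons(b, k(cons(b, c), cons(b, b))))))))  →  g(cons(b, p(b)), p(k(c, cons(b, p(cons(b, k(cons(b, c), cons(b, b))))))))   [R6 at 1.1]
2. g(cons(b, p(b)), p(k(c, cons(b, p(cons(b, k(cons(b, c), cons(b, b))))))))  →  p(k(c, cons(b, p(cons(b, k(cons(b, c), cons(b, b)))))))   [R5 at ε]
3. p(k(c, cons(b, p(cons(b, k(cons(b, c), cons(b, b)))))))  →  p(p(cons(b, k(cons(b, c), cons(b, b)))))   [R4 at 1]
4. p(p(cons(b, k(cons(b, c), cons(b, b)))))  →  p(p(cons(b, b)))   [R4 at 1.1.2]

p(p(cons(b, b)))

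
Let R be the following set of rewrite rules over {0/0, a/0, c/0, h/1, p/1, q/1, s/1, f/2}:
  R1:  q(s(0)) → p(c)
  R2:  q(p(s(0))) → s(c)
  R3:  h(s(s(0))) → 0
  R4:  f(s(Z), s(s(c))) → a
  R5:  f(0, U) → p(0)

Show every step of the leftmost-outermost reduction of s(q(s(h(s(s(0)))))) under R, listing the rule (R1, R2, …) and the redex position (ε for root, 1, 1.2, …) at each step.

1. s(q(s(h(s(s(0))))))  →  s(q(s(0)))   [R3 at 1.1.1]
2. s(q(s(0)))  →  s(p(c))   [R1 at 1]

s(p(c))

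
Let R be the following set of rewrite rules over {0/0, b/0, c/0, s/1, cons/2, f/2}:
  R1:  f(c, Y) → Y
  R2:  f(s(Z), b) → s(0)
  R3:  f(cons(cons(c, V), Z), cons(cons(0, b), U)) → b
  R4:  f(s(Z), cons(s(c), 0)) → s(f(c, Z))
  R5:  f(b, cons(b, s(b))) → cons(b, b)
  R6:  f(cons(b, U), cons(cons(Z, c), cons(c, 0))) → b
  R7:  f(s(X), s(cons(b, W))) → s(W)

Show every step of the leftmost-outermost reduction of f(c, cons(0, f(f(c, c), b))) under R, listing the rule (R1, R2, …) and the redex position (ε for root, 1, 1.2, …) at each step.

1. f(c, cons(0, f(f(c, c), b)))  →  cons(0, f(f(c, c), b))   [R1 at ε]
2. cons(0, f(f(c, c), b))  →  cons(0, f(c, b))   [R1 at 2.1]
3. cons(0, f(c, b))  →  cons(0, b)   [R1 at 2]

cons(0, b)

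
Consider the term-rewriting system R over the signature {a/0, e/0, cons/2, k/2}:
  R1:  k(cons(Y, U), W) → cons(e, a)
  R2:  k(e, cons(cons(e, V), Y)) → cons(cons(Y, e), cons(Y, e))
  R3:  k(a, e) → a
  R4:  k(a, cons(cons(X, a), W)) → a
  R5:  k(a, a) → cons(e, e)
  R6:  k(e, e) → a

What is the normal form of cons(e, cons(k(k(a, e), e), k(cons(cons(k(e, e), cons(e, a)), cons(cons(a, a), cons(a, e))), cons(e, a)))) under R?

1. cons(e, cons(k(k(a, e), e), k(cons(cons(k(e, e), cons(e, a)), cons(cons(a, a), cons(a, e))), cons(e, a))))  →  cons(e, cons(k(a, e), k(cons(cons(k(e, e), cons(e, a)), cons(cons(a, a), cons(a, e))), cons(e, a))))   [R3 at 2.1.1]
2. cons(e, cons(k(a, e), k(cons(cons(k(e, e), cons(e, a)), cons(cons(a, a), cons(a, e))), cons(e, a))))  →  cons(e, cons(a, k(cons(cons(k(e, e), cons(e, a)), cons(cons(a, a), cons(a, e))), cons(e, a))))   [R3 at 2.1]
3. cons(e, cons(a, k(cons(cons(k(e, e), cons(e, a)), cons(cons(a, a), cons(a, e))), cons(e, a))))  →  cons(e, cons(a, cons(e, a)))   [R1 at 2.2]

cons(e, cons(a, cons(e, a)))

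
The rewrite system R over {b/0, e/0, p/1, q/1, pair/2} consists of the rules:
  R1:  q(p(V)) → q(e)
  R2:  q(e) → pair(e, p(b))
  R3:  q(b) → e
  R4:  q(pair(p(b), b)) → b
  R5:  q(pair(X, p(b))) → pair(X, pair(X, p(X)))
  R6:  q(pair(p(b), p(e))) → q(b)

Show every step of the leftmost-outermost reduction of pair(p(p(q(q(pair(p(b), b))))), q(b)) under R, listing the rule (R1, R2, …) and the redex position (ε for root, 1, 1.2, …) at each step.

pair(p(p(e)), e)

1. pair(p(p(q(q(pair(p(b), b))))), q(b))  →  pair(p(p(q(b))), q(b))   [R4 at 1.1.1.1]
2. pair(p(p(q(b))), q(b))  →  pair(p(p(e)), q(b))   [R3 at 1.1.1]
3. pair(p(p(e)), q(b))  →  pair(p(p(e)), e)   [R3 at 2]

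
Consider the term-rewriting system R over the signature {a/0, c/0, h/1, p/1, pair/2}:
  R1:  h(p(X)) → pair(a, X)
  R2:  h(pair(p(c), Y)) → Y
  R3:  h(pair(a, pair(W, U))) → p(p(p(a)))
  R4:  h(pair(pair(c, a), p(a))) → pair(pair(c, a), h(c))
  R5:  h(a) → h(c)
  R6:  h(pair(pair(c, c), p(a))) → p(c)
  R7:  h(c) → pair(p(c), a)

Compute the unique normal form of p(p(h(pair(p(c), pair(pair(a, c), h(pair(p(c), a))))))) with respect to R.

p(p(pair(pair(a, c), a)))

1. p(p(h(pair(p(c), pair(pair(a, c), h(pair(p(c), a)))))))  →  p(p(pair(pair(a, c), h(pair(p(c), a)))))   [R2 at 1.1]
2. p(p(pair(pair(a, c), h(pair(p(c), a)))))  →  p(p(pair(pair(a, c), a)))   [R2 at 1.1.2]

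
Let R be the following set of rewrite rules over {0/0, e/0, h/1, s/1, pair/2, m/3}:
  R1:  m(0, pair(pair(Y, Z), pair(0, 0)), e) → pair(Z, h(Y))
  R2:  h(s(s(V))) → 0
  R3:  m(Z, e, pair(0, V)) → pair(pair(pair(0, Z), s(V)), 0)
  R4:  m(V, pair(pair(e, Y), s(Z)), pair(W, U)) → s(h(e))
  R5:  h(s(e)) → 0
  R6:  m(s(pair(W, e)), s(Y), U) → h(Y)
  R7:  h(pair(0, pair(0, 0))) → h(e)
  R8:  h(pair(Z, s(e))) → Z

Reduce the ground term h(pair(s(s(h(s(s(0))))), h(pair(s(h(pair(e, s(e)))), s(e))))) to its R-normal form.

1. h(pair(s(s(h(s(s(0))))), h(pair(s(h(pair(e, s(e)))), s(e)))))  →  h(pair(s(s(0)), h(pair(s(h(pair(e, s(e)))), s(e)))))   [R2 at 1.1.1.1]
2. h(pair(s(s(0)), h(pair(s(h(pair(e, s(e)))), s(e)))))  →  h(pair(s(s(0)), s(h(pair(e, s(e))))))   [R8 at 1.2]
3. h(pair(s(s(0)), s(h(pair(e, s(e))))))  →  h(pair(s(s(0)), s(e)))   [R8 at 1.2.1]
4. h(pair(s(s(0)), s(e)))  →  s(s(0))   [R8 at ε]

s(s(0))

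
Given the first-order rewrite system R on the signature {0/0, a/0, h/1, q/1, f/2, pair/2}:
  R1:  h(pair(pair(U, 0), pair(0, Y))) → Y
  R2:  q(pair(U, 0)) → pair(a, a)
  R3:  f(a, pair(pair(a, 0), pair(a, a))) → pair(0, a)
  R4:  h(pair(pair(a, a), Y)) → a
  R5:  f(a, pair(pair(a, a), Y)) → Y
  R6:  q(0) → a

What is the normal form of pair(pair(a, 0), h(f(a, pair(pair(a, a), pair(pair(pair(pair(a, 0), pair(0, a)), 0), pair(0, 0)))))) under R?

pair(pair(a, 0), 0)

1. pair(pair(a, 0), h(f(a, pair(pair(a, a), pair(pair(pair(pair(a, 0), pair(0, a)), 0), pair(0, 0))))))  →  pair(pair(a, 0), h(pair(pair(pair(pair(a, 0), pair(0, a)), 0), pair(0, 0))))   [R5 at 2.1]
2. pair(pair(a, 0), h(pair(pair(pair(pair(a, 0), pair(0, a)), 0), pair(0, 0))))  →  pair(pair(a, 0), 0)   [R1 at 2]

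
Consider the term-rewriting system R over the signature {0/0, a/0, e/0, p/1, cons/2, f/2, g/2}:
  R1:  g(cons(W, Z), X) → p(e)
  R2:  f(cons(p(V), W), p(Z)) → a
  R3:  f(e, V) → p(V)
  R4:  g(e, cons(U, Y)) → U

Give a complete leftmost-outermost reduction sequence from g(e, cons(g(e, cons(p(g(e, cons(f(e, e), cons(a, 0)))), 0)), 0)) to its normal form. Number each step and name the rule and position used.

p(p(e))

1. g(e, cons(g(e, cons(p(g(e, cons(f(e, e), cons(a, 0)))), 0)), 0))  →  g(e, cons(p(g(e, cons(f(e, e), cons(a, 0)))), 0))   [R4 at ε]
2. g(e, cons(p(g(e, cons(f(e, e), cons(a, 0)))), 0))  →  p(g(e, cons(f(e, e), cons(a, 0))))   [R4 at ε]
3. p(g(e, cons(f(e, e), cons(a, 0))))  →  p(f(e, e))   [R4 at 1]
4. p(f(e, e))  →  p(p(e))   [R3 at 1]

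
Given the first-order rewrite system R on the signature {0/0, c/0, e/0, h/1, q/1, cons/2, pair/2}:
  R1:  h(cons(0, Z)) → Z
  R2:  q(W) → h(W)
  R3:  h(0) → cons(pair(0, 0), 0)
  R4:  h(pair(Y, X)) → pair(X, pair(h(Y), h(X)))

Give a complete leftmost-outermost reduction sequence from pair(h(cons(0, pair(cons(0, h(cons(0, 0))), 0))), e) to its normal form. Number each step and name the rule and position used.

1. pair(h(cons(0, pair(cons(0, h(cons(0, 0))), 0))), e)  →  pair(pair(cons(0, h(cons(0, 0))), 0), e)   [R1 at 1]
2. pair(pair(cons(0, h(cons(0, 0))), 0), e)  →  pair(pair(cons(0, 0), 0), e)   [R1 at 1.1.2]

pair(pair(cons(0, 0), 0), e)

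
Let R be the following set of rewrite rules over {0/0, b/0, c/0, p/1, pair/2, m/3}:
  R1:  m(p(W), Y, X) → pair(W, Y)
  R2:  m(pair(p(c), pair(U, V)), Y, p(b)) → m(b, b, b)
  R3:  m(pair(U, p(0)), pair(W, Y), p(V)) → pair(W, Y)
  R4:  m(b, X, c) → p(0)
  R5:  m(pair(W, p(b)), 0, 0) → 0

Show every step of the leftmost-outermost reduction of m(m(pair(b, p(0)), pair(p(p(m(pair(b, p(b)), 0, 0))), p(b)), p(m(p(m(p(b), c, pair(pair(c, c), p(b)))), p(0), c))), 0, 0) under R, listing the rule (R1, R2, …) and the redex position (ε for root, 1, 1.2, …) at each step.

0

1. m(m(pair(b, p(0)), pair(p(p(m(pair(b, p(b)), 0, 0))), p(b)), p(m(p(m(p(b), c, pair(pair(c, c), p(b)))), p(0), c))), 0, 0)  →  m(pair(p(p(m(pair(b, p(b)), 0, 0))), p(b)), 0, 0)   [R3 at 1]
2. m(pair(p(p(m(pair(b, p(b)), 0, 0))), p(b)), 0, 0)  →  0   [R5 at ε]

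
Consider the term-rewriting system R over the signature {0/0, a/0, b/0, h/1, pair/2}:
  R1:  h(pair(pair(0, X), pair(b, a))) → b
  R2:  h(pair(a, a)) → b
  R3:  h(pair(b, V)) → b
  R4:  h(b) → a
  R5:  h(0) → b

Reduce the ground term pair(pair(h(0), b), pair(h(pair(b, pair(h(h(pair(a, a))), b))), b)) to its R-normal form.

1. pair(pair(h(0), b), pair(h(pair(b, pair(h(h(pair(a, a))), b))), b))  →  pair(pair(b, b), pair(h(pair(b, pair(h(h(pair(a, a))), b))), b))   [R5 at 1.1]
2. pair(pair(b, b), pair(h(pair(b, pair(h(h(pair(a, a))), b))), b))  →  pair(pair(b, b), pair(b, b))   [R3 at 2.1]

pair(pair(b, b), pair(b, b))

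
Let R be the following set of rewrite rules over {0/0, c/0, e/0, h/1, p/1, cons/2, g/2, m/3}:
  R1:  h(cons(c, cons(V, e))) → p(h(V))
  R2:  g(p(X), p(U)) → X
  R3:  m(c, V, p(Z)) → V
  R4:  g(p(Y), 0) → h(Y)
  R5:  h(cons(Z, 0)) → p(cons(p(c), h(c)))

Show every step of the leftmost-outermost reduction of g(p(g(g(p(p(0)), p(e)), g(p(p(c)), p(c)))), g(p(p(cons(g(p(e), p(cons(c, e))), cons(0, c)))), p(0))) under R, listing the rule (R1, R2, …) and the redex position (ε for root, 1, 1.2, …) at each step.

1. g(p(g(g(p(p(0)), p(e)), g(p(p(c)), p(c)))), g(p(p(cons(g(p(e), p(cons(c, e))), cons(0, c)))), p(0)))  →  g(p(g(p(0), g(p(p(c)), p(c)))), g(p(p(cons(g(p(e), p(cons(c, e))), cons(0, c)))), p(0)))   [R2 at 1.1.1]
2. g(p(g(p(0), g(p(p(c)), p(c)))), g(p(p(cons(g(p(e), p(cons(c, e))), cons(0, c)))), p(0)))  →  g(p(g(p(0), p(c))), g(p(p(cons(g(p(e), p(cons(c, e))), cons(0, c)))), p(0)))   [R2 at 1.1.2]
3. g(p(g(p(0), p(c))), g(p(p(cons(g(p(e), p(cons(c, e))), cons(0, c)))), p(0)))  →  g(p(0), g(p(p(cons(g(p(e), p(cons(c, e))), cons(0, c)))), p(0)))   [R2 at 1.1]
4. g(p(0), g(p(p(cons(g(p(e), p(cons(c, e))), cons(0, c)))), p(0)))  →  g(p(0), p(cons(g(p(e), p(cons(c, e))), cons(0, c))))   [R2 at 2]
5. g(p(0), p(cons(g(p(e), p(cons(c, e))), cons(0, c))))  →  0   [R2 at ε]

0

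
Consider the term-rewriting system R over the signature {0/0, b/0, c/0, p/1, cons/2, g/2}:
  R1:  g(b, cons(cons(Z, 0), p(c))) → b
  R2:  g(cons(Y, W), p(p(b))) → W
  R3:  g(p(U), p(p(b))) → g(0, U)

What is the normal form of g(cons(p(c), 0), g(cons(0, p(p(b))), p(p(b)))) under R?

1. g(cons(p(c), 0), g(cons(0, p(p(b))), p(p(b))))  →  g(cons(p(c), 0), p(p(b)))   [R2 at 2]
2. g(cons(p(c), 0), p(p(b)))  →  0   [R2 at ε]

0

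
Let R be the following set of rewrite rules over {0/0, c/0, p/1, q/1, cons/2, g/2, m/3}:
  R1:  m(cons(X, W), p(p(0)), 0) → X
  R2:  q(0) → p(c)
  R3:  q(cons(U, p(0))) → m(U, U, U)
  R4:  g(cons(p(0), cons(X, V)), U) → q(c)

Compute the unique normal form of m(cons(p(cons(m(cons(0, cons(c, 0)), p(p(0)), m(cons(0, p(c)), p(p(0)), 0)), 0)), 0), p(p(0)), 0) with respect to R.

p(cons(0, 0))

1. m(cons(p(cons(m(cons(0, cons(c, 0)), p(p(0)), m(cons(0, p(c)), p(p(0)), 0)), 0)), 0), p(p(0)), 0)  →  p(cons(m(cons(0, cons(c, 0)), p(p(0)), m(cons(0, p(c)), p(p(0)), 0)), 0))   [R1 at ε]
2. p(cons(m(cons(0, cons(c, 0)), p(p(0)), m(cons(0, p(c)), p(p(0)), 0)), 0))  →  p(cons(m(cons(0, cons(c, 0)), p(p(0)), 0), 0))   [R1 at 1.1.3]
3. p(cons(m(cons(0, cons(c, 0)), p(p(0)), 0), 0))  →  p(cons(0, 0))   [R1 at 1.1]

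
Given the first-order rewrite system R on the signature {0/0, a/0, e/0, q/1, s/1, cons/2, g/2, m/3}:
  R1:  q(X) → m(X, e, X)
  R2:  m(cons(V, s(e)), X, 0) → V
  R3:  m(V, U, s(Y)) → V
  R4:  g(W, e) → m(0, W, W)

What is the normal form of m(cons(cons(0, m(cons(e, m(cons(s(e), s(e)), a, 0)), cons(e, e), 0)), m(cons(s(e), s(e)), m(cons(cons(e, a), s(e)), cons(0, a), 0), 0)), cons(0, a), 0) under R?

1. m(cons(cons(0, m(cons(e, m(cons(s(e), s(e)), a, 0)), cons(e, e), 0)), m(cons(s(e), s(e)), m(cons(cons(e, a), s(e)), cons(0, a), 0), 0)), cons(0, a), 0)  →  m(cons(cons(0, m(cons(e, s(e)), cons(e, e), 0)), m(cons(s(e), s(e)), m(cons(cons(e, a), s(e)), cons(0, a), 0), 0)), cons(0, a), 0)   [R2 at 1.1.2.1.2]
2. m(cons(cons(0, m(cons(e, s(e)), cons(e, e), 0)), m(cons(s(e), s(e)), m(cons(cons(e, a), s(e)), cons(0, a), 0), 0)), cons(0, a), 0)  →  m(cons(cons(0, e), m(cons(s(e), s(e)), m(cons(cons(e, a), s(e)), cons(0, a), 0), 0)), cons(0, a), 0)   [R2 at 1.1.2]
3. m(cons(cons(0, e), m(cons(s(e), s(e)), m(cons(cons(e, a), s(e)), cons(0, a), 0), 0)), cons(0, a), 0)  →  m(cons(cons(0, e), s(e)), cons(0, a), 0)   [R2 at 1.2]
4. m(cons(cons(0, e), s(e)), cons(0, a), 0)  →  cons(0, e)   [R2 at ε]

cons(0, e)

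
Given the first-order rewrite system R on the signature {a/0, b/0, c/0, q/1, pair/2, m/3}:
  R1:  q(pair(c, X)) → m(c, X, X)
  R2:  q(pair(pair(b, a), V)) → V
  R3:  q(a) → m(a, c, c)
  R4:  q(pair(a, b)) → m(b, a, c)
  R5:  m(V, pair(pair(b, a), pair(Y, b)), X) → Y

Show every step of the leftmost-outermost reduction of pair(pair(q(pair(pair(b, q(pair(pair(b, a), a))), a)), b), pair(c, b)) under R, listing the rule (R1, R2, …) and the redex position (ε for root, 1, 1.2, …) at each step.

1. pair(pair(q(pair(pair(b, q(pair(pair(b, a), a))), a)), b), pair(c, b))  →  pair(pair(q(pair(pair(b, a), a)), b), pair(c, b))   [R2 at 1.1.1.1.2]
2. pair(pair(q(pair(pair(b, a), a)), b), pair(c, b))  →  pair(pair(a, b), pair(c, b))   [R2 at 1.1]

pair(pair(a, b), pair(c, b))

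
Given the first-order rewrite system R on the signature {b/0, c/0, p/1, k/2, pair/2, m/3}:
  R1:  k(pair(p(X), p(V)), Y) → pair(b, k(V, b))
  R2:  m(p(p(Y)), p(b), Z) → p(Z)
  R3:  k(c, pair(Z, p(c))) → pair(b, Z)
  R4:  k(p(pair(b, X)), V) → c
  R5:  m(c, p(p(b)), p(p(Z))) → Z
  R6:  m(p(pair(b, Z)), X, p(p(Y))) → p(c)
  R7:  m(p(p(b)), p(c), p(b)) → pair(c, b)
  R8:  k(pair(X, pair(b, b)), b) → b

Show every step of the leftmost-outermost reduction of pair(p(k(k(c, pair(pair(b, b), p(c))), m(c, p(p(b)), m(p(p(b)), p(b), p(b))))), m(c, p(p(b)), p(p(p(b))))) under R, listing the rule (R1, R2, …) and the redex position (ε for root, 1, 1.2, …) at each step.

1. pair(p(k(k(c, pair(pair(b, b), p(c))), m(c, p(p(b)), m(p(p(b)), p(b), p(b))))), m(c, p(p(b)), p(p(p(b)))))  →  pair(p(k(pair(b, pair(b, b)), m(c, p(p(b)), m(p(p(b)), p(b), p(b))))), m(c, p(p(b)), p(p(p(b)))))   [R3 at 1.1.1]
2. pair(p(k(pair(b, pair(b, b)), m(c, p(p(b)), m(p(p(b)), p(b), p(b))))), m(c, p(p(b)), p(p(p(b)))))  →  pair(p(k(pair(b, pair(b, b)), m(c, p(p(b)), p(p(b))))), m(c, p(p(b)), p(p(p(b)))))   [R2 at 1.1.2.3]
3. pair(p(k(pair(b, pair(b, b)), m(c, p(p(b)), p(p(b))))), m(c, p(p(b)), p(p(p(b)))))  →  pair(p(k(pair(b, pair(b, b)), b)), m(c, p(p(b)), p(p(p(b)))))   [R5 at 1.1.2]
4. pair(p(k(pair(b, pair(b, b)), b)), m(c, p(p(b)), p(p(p(b)))))  →  pair(p(b), m(c, p(p(b)), p(p(p(b)))))   [R8 at 1.1]
5. pair(p(b), m(c, p(p(b)), p(p(p(b)))))  →  pair(p(b), p(b))   [R5 at 2]

pair(p(b), p(b))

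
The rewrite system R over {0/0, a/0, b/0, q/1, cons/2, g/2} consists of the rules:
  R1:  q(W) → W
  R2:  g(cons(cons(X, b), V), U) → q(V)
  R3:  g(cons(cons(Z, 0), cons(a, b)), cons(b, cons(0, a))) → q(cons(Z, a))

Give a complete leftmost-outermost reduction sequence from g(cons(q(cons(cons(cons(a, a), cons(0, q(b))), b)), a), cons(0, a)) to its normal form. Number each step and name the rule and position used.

1. g(cons(q(cons(cons(cons(a, a), cons(0, q(b))), b)), a), cons(0, a))  →  g(cons(cons(cons(cons(a, a), cons(0, q(b))), b), a), cons(0, a))   [R1 at 1.1]
2. g(cons(cons(cons(cons(a, a), cons(0, q(b))), b), a), cons(0, a))  →  q(a)   [R2 at ε]
3. q(a)  →  a   [R1 at ε]

a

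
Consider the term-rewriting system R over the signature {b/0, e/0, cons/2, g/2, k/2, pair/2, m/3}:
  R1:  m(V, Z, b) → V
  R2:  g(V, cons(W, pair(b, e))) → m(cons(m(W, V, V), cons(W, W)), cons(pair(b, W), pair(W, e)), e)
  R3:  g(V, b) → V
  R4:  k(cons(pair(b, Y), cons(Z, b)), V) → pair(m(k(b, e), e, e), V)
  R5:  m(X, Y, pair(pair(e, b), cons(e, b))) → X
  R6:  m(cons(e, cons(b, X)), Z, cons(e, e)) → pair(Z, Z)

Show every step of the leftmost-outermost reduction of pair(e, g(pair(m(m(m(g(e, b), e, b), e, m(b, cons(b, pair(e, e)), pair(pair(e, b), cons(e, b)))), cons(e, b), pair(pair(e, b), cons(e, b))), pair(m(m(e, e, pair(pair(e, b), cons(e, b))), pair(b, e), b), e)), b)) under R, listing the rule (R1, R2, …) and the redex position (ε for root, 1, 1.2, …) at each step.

pair(e, pair(e, pair(e, e)))

1. pair(e, g(pair(m(m(m(g(e, b), e, b), e, m(b, cons(b, pair(e, e)), pair(pair(e, b), cons(e, b)))), cons(e, b), pair(pair(e, b), cons(e, b))), pair(m(m(e, e, pair(pair(e, b), cons(e, b))), pair(b, e), b), e)), b))  →  pair(e, pair(m(m(m(g(e, b), e, b), e, m(b, cons(b, pair(e, e)), pair(pair(e, b), cons(e, b)))), cons(e, b), pair(pair(e, b), cons(e, b))), pair(m(m(e, e, pair(pair(e, b), cons(e, b))), pair(b, e), b), e)))   [R3 at 2]
2. pair(e, pair(m(m(m(g(e, b), e, b), e, m(b, cons(b, pair(e, e)), pair(pair(e, b), cons(e, b)))), cons(e, b), pair(pair(e, b), cons(e, b))), pair(m(m(e, e, pair(pair(e, b), cons(e, b))), pair(b, e), b), e)))  →  pair(e, pair(m(m(g(e, b), e, b), e, m(b, cons(b, pair(e, e)), pair(pair(e, b), cons(e, b)))), pair(m(m(e, e, pair(pair(e, b), cons(e, b))), pair(b, e), b), e)))   [R5 at 2.1]
3. pair(e, pair(m(m(g(e, b), e, b), e, m(b, cons(b, pair(e, e)), pair(pair(e, b), cons(e, b)))), pair(m(m(e, e, pair(pair(e, b), cons(e, b))), pair(b, e), b), e)))  →  pair(e, pair(m(g(e, b), e, m(b, cons(b, pair(e, e)), pair(pair(e, b), cons(e, b)))), pair(m(m(e, e, pair(pair(e, b), cons(e, b))), pair(b, e), b), e)))   [R1 at 2.1.1]
4. pair(e, pair(m(g(e, b), e, m(b, cons(b, pair(e, e)), pair(pair(e, b), cons(e, b)))), pair(m(m(e, e, pair(pair(e, b), cons(e, b))), pair(b, e), b), e)))  →  pair(e, pair(m(e, e, m(b, cons(b, pair(e, e)), pair(pair(e, b), cons(e, b)))), pair(m(m(e, e, pair(pair(e, b), cons(e, b))), pair(b, e), b), e)))   [R3 at 2.1.1]
5. pair(e, pair(m(e, e, m(b, cons(b, pair(e, e)), pair(pair(e, b), cons(e, b)))), pair(m(m(e, e, pair(pair(e, b), cons(e, b))), pair(b, e), b), e)))  →  pair(e, pair(m(e, e, b), pair(m(m(e, e, pair(pair(e, b), cons(e, b))), pair(b, e), b), e)))   [R5 at 2.1.3]
6. pair(e, pair(m(e, e, b), pair(m(m(e, e, pair(pair(e, b), cons(e, b))), pair(b, e), b), e)))  →  pair(e, pair(e, pair(m(m(e, e, pair(pair(e, b), cons(e, b))), pair(b, e), b), e)))   [R1 at 2.1]
7. pair(e, pair(e, pair(m(m(e, e, pair(pair(e, b), cons(e, b))), pair(b, e), b), e)))  →  pair(e, pair(e, pair(m(e, e, pair(pair(e, b), cons(e, b))), e)))   [R1 at 2.2.1]
8. pair(e, pair(e, pair(m(e, e, pair(pair(e, b), cons(e, b))), e)))  →  pair(e, pair(e, pair(e, e)))   [R5 at 2.2.1]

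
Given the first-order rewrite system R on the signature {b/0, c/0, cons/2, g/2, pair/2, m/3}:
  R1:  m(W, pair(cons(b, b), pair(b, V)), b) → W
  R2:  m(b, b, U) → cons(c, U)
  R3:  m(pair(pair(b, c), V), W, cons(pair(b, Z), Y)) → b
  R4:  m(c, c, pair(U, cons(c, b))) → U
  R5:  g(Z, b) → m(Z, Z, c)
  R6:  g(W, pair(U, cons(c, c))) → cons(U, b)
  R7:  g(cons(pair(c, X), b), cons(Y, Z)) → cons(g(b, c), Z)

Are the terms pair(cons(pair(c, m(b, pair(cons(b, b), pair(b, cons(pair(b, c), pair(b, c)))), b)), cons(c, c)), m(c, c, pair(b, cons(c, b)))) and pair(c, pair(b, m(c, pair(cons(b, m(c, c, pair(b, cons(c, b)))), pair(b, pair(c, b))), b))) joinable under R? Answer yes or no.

Reduce t₁ = pair(cons(pair(c, m(b, pair(cons(b, b), pair(b, cons(pair(b, c), pair(b, c)))), b)), cons(c, c)), m(c, c, pair(b, cons(c, b)))):
1. pair(cons(pair(c, m(b, pair(cons(b, b), pair(b, cons(pair(b, c), pair(b, c)))), b)), cons(c, c)), m(c, c, pair(b, cons(c, b))))  →  pair(cons(pair(c, b), cons(c, c)), m(c, c, pair(b, cons(c, b))))   [R1 at 1.1.2]
2. pair(cons(pair(c, b), cons(c, c)), m(c, c, pair(b, cons(c, b))))  →  pair(cons(pair(c, b), cons(c, c)), b)   [R4 at 2]

Reduce t₂ = pair(c, pair(b, m(c, pair(cons(b, m(c, c, pair(b, cons(c, b)))), pair(b, pair(c, b))), b))):
1. pair(c, pair(b, m(c, pair(cons(b, m(c, c, pair(b, cons(c, b)))), pair(b, pair(c, b))), b)))  →  pair(c, pair(b, m(c, pair(cons(b, b), pair(b, pair(c, b))), b)))   [R4 at 2.2.2.1.2]
2. pair(c, pair(b, m(c, pair(cons(b, b), pair(b, pair(c, b))), b)))  →  pair(c, pair(b, c))   [R1 at 2.2]

no — NF(t₁) = pair(cons(pair(c, b), cons(c, c)), b), NF(t₂) = pair(c, pair(b, c))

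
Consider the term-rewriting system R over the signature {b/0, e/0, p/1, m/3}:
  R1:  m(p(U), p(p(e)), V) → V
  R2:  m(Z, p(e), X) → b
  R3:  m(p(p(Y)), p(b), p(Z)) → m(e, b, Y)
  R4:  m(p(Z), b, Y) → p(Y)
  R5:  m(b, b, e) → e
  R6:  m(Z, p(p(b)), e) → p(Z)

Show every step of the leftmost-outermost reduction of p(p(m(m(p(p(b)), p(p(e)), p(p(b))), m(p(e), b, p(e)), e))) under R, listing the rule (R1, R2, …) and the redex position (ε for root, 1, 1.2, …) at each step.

p(p(e))

1. p(p(m(m(p(p(b)), p(p(e)), p(p(b))), m(p(e), b, p(e)), e)))  →  p(p(m(p(p(b)), m(p(e), b, p(e)), e)))   [R1 at 1.1.1]
2. p(p(m(p(p(b)), m(p(e), b, p(e)), e)))  →  p(p(m(p(p(b)), p(p(e)), e)))   [R4 at 1.1.2]
3. p(p(m(p(p(b)), p(p(e)), e)))  →  p(p(e))   [R1 at 1.1]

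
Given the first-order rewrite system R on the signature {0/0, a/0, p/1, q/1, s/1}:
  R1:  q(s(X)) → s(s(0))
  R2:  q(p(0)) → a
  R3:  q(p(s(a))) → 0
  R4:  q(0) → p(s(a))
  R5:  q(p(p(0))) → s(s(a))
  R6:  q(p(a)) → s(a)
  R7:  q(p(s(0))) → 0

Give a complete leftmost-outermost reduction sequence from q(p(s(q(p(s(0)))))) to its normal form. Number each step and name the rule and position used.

0

1. q(p(s(q(p(s(0))))))  →  q(p(s(0)))   [R7 at 1.1.1]
2. q(p(s(0)))  →  0   [R7 at ε]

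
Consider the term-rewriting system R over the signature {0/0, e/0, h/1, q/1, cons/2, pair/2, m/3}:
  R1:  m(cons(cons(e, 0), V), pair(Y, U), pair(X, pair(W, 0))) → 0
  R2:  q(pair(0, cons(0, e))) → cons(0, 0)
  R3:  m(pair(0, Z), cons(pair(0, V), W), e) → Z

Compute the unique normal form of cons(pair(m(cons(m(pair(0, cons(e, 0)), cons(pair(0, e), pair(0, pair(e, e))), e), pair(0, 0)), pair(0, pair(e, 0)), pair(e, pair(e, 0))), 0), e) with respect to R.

cons(pair(0, 0), e)

1. cons(pair(m(cons(m(pair(0, cons(e, 0)), cons(pair(0, e), pair(0, pair(e, e))), e), pair(0, 0)), pair(0, pair(e, 0)), pair(e, pair(e, 0))), 0), e)  →  cons(pair(m(cons(cons(e, 0), pair(0, 0)), pair(0, pair(e, 0)), pair(e, pair(e, 0))), 0), e)   [R3 at 1.1.1.1]
2. cons(pair(m(cons(cons(e, 0), pair(0, 0)), pair(0, pair(e, 0)), pair(e, pair(e, 0))), 0), e)  →  cons(pair(0, 0), e)   [R1 at 1.1]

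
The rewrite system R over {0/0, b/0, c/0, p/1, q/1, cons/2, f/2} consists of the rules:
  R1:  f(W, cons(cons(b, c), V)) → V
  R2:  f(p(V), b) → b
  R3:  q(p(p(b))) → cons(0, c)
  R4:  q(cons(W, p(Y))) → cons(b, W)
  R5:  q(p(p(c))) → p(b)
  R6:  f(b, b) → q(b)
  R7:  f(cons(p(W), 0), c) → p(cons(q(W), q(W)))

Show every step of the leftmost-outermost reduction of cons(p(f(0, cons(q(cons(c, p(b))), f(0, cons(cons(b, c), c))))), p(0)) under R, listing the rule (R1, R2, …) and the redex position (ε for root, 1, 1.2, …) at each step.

cons(p(c), p(0))

1. cons(p(f(0, cons(q(cons(c, p(b))), f(0, cons(cons(b, c), c))))), p(0))  →  cons(p(f(0, cons(cons(b, c), f(0, cons(cons(b, c), c))))), p(0))   [R4 at 1.1.2.1]
2. cons(p(f(0, cons(cons(b, c), f(0, cons(cons(b, c), c))))), p(0))  →  cons(p(f(0, cons(cons(b, c), c))), p(0))   [R1 at 1.1]
3. cons(p(f(0, cons(cons(b, c), c))), p(0))  →  cons(p(c), p(0))   [R1 at 1.1]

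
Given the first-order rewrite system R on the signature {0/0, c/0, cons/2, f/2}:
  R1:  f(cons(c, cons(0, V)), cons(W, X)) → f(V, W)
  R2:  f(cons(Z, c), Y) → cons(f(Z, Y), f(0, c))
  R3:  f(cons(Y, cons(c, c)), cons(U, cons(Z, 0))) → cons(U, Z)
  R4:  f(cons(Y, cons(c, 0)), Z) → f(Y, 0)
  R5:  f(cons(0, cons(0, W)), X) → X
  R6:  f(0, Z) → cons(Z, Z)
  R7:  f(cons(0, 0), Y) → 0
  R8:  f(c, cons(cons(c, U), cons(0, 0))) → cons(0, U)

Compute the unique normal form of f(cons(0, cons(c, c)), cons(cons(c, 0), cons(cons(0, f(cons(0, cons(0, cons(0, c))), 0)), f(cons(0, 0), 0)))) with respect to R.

cons(cons(c, 0), cons(0, 0))

1. f(cons(0, cons(c, c)), cons(cons(c, 0), cons(cons(0, f(cons(0, cons(0, cons(0, c))), 0)), f(cons(0, 0), 0))))  →  f(cons(0, cons(c, c)), cons(cons(c, 0), cons(cons(0, 0), f(cons(0, 0), 0))))   [R5 at 2.2.1.2]
2. f(cons(0, cons(c, c)), cons(cons(c, 0), cons(cons(0, 0), f(cons(0, 0), 0))))  →  f(cons(0, cons(c, c)), cons(cons(c, 0), cons(cons(0, 0), 0)))   [R7 at 2.2.2]
3. f(cons(0, cons(c, c)), cons(cons(c, 0), cons(cons(0, 0), 0)))  →  cons(cons(c, 0), cons(0, 0))   [R3 at ε]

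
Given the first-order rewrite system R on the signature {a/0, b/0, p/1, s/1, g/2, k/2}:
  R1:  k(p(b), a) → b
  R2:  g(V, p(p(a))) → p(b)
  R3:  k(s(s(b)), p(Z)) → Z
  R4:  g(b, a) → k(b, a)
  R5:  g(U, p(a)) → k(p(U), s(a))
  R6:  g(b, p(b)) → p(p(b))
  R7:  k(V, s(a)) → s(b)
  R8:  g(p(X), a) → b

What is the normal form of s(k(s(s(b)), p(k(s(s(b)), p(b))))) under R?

s(b)

1. s(k(s(s(b)), p(k(s(s(b)), p(b)))))  →  s(k(s(s(b)), p(b)))   [R3 at 1]
2. s(k(s(s(b)), p(b)))  →  s(b)   [R3 at 1]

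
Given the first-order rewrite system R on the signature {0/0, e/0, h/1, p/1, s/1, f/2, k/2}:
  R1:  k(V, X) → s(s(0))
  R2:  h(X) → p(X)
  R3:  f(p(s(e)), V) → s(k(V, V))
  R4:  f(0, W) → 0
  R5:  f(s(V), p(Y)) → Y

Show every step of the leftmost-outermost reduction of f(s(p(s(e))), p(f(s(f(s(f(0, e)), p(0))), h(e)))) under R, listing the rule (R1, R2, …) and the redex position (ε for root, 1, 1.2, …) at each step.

1. f(s(p(s(e))), p(f(s(f(s(f(0, e)), p(0))), h(e))))  →  f(s(f(s(f(0, e)), p(0))), h(e))   [R5 at ε]
2. f(s(f(s(f(0, e)), p(0))), h(e))  →  f(s(0), h(e))   [R5 at 1.1]
3. f(s(0), h(e))  →  f(s(0), p(e))   [R2 at 2]
4. f(s(0), p(e))  →  e   [R5 at ε]

e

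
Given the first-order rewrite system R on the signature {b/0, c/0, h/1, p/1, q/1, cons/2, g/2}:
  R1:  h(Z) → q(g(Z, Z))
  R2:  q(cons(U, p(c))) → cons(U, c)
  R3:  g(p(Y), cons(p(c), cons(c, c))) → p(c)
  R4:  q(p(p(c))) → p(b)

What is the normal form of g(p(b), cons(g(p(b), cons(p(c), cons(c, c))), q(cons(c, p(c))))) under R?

1. g(p(b), cons(g(p(b), cons(p(c), cons(c, c))), q(cons(c, p(c)))))  →  g(p(b), cons(p(c), q(cons(c, p(c)))))   [R3 at 2.1]
2. g(p(b), cons(p(c), q(cons(c, p(c)))))  →  g(p(b), cons(p(c), cons(c, c)))   [R2 at 2.2]
3. g(p(b), cons(p(c), cons(c, c)))  →  p(c)   [R3 at ε]

p(c)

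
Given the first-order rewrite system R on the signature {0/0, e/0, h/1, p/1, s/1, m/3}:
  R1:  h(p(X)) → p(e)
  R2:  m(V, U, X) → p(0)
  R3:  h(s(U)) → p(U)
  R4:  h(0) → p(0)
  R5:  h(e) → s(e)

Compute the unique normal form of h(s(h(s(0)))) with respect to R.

p(p(0))

1. h(s(h(s(0))))  →  p(h(s(0)))   [R3 at ε]
2. p(h(s(0)))  →  p(p(0))   [R3 at 1]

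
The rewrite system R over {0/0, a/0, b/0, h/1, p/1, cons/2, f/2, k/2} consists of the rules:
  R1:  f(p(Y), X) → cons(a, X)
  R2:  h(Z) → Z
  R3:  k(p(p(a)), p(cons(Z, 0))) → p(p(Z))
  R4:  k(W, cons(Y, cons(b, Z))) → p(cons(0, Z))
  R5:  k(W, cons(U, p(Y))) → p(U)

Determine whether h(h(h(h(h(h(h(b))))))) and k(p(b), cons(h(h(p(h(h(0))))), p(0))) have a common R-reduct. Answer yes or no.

no — NF(t₁) = b, NF(t₂) = p(p(0))

Reduce t₁ = h(h(h(h(h(h(h(b))))))):
1. h(h(h(h(h(h(h(b)))))))  →  h(h(h(h(h(h(b))))))   [R2 at ε]
2. h(h(h(h(h(h(b))))))  →  h(h(h(h(h(b)))))   [R2 at ε]
3. h(h(h(h(h(b)))))  →  h(h(h(h(b))))   [R2 at ε]
4. h(h(h(h(b))))  →  h(h(h(b)))   [R2 at ε]
5. h(h(h(b)))  →  h(h(b))   [R2 at ε]
6. h(h(b))  →  h(b)   [R2 at ε]
7. h(b)  →  b   [R2 at ε]

Reduce t₂ = k(p(b), cons(h(h(p(h(h(0))))), p(0))):
1. k(p(b), cons(h(h(p(h(h(0))))), p(0)))  →  p(h(h(p(h(h(0))))))   [R5 at ε]
2. p(h(h(p(h(h(0))))))  →  p(h(p(h(h(0)))))   [R2 at 1]
3. p(h(p(h(h(0)))))  →  p(p(h(h(0))))   [R2 at 1]
4. p(p(h(h(0))))  →  p(p(h(0)))   [R2 at 1.1]
5. p(p(h(0)))  →  p(p(0))   [R2 at 1.1]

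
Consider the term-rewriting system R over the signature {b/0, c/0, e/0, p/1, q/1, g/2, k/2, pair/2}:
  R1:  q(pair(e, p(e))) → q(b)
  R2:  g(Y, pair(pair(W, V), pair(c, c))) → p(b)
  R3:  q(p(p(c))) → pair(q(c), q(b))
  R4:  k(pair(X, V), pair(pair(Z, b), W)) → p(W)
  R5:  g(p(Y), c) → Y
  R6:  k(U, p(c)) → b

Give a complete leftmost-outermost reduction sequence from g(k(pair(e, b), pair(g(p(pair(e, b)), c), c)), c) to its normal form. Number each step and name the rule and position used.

1. g(k(pair(e, b), pair(g(p(pair(e, b)), c), c)), c)  →  g(k(pair(e, b), pair(pair(e, b), c)), c)   [R5 at 1.2.1]
2. g(k(pair(e, b), pair(pair(e, b), c)), c)  →  g(p(c), c)   [R4 at 1]
3. g(p(c), c)  →  c   [R5 at ε]

c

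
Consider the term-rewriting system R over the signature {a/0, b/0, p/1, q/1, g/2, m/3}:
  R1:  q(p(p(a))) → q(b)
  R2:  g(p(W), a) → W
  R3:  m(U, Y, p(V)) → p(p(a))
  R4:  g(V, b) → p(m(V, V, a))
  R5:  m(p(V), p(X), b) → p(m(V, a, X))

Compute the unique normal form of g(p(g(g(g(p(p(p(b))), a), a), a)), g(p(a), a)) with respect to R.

b

1. g(p(g(g(g(p(p(p(b))), a), a), a)), g(p(a), a))  →  g(p(g(g(p(p(b)), a), a)), g(p(a), a))   [R2 at 1.1.1.1]
2. g(p(g(g(p(p(b)), a), a)), g(p(a), a))  →  g(p(g(p(b), a)), g(p(a), a))   [R2 at 1.1.1]
3. g(p(g(p(b), a)), g(p(a), a))  →  g(p(b), g(p(a), a))   [R2 at 1.1]
4. g(p(b), g(p(a), a))  →  g(p(b), a)   [R2 at 2]
5. g(p(b), a)  →  b   [R2 at ε]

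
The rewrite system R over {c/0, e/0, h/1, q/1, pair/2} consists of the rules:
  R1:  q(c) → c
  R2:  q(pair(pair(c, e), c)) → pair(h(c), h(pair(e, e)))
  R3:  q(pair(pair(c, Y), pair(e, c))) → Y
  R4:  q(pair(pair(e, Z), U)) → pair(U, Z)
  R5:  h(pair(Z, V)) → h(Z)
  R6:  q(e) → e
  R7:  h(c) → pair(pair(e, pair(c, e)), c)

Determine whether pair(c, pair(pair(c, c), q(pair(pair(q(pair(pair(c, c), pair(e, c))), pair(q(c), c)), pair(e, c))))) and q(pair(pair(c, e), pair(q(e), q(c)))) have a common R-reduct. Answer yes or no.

no — NF(t₁) = pair(c, pair(pair(c, c), pair(c, c))), NF(t₂) = e

Reduce t₁ = pair(c, pair(pair(c, c), q(pair(pair(q(pair(pair(c, c), pair(e, c))), pair(q(c), c)), pair(e, c))))):
1. pair(c, pair(pair(c, c), q(pair(pair(q(pair(pair(c, c), pair(e, c))), pair(q(c), c)), pair(e, c)))))  →  pair(c, pair(pair(c, c), q(pair(pair(c, pair(q(c), c)), pair(e, c)))))   [R3 at 2.2.1.1.1]
2. pair(c, pair(pair(c, c), q(pair(pair(c, pair(q(c), c)), pair(e, c)))))  →  pair(c, pair(pair(c, c), pair(q(c), c)))   [R3 at 2.2]
3. pair(c, pair(pair(c, c), pair(q(c), c)))  →  pair(c, pair(pair(c, c), pair(c, c)))   [R1 at 2.2.1]

Reduce t₂ = q(pair(pair(c, e), pair(q(e), q(c)))):
1. q(pair(pair(c, e), pair(q(e), q(c))))  →  q(pair(pair(c, e), pair(e, q(c))))   [R6 at 1.2.1]
2. q(pair(pair(c, e), pair(e, q(c))))  →  q(pair(pair(c, e), pair(e, c)))   [R1 at 1.2.2]
3. q(pair(pair(c, e), pair(e, c)))  →  e   [R3 at ε]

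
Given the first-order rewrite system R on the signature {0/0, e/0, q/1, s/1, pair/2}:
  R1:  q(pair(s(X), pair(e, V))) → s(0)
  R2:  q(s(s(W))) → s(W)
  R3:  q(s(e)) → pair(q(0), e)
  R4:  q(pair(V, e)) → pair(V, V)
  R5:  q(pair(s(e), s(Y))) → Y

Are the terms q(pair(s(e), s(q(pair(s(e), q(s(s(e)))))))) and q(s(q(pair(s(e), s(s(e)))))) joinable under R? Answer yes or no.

Reduce t₁ = q(pair(s(e), s(q(pair(s(e), q(s(s(e)))))))):
1. q(pair(s(e), s(q(pair(s(e), q(s(s(e))))))))  →  q(pair(s(e), q(s(s(e)))))   [R5 at ε]
2. q(pair(s(e), q(s(s(e)))))  →  q(pair(s(e), s(e)))   [R2 at 1.2]
3. q(pair(s(e), s(e)))  →  e   [R5 at ε]

Reduce t₂ = q(s(q(pair(s(e), s(s(e)))))):
1. q(s(q(pair(s(e), s(s(e))))))  →  q(s(s(e)))   [R5 at 1.1]
2. q(s(s(e)))  →  s(e)   [R2 at ε]

no — NF(t₁) = e, NF(t₂) = s(e)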